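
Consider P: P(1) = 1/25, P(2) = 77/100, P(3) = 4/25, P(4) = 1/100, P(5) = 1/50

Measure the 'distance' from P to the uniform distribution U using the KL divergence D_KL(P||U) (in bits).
1.2435 bits

U(i) = 1/5 for all i

D_KL(P||U) = Σ P(x) log₂(P(x) / (1/5))
           = Σ P(x) log₂(P(x)) + log₂(5)
           = log₂(5) - H(P)

H(P) = -Σ P(x) log₂(P(x)):
  -P(1)·log₂(P(1)) = -(1/25)·log₂(1/25) = 0.18575
  -P(2)·log₂(P(2)) = -(77/100)·log₂(77/100) = 0.29034
  -P(3)·log₂(P(3)) = -(4/25)·log₂(4/25) = 0.42302
  -P(4)·log₂(P(4)) = -(1/100)·log₂(1/100) = 0.06644
  -P(5)·log₂(P(5)) = -(1/50)·log₂(1/50) = 0.11288
H(P) = 0.18575 + 0.29034 + 0.42302 + 0.06644 + 0.11288 = 1.07843 bits

log₂(5) = 2.32193 bits

D_KL(P||U) = 2.32193 - 1.07843 = 1.24350 ≈ 1.2435 bits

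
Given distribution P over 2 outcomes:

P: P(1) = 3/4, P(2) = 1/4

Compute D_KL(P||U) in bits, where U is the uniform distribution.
0.1887 bits

U(i) = 1/2 for all i

D_KL(P||U) = Σ P(x) log₂(P(x) / (1/2))
           = Σ P(x) log₂(P(x)) + log₂(2)
           = log₂(2) - H(P)

H(P) = -Σ P(x) log₂(P(x)):
  -P(1)·log₂(P(1)) = -(3/4)·log₂(3/4) = 0.31128
  -P(2)·log₂(P(2)) = -(1/4)·log₂(1/4) = 0.50000
H(P) = 0.31128 + 0.50000 = 0.81128 bits

log₂(2) = 1.00000 bits

D_KL(P||U) = 1.00000 - 0.81128 = 0.18872 ≈ 0.1887 bits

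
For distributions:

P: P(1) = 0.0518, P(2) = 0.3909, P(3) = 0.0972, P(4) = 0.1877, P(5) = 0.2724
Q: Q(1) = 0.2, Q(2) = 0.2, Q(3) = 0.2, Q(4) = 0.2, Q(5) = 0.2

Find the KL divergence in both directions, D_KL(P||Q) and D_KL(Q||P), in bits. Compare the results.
D_KL(P||Q) = 0.2800 bits, D_KL(Q||P) = 0.3338 bits. D_KL(Q||P) is larger than D_KL(P||Q) by 0.0538 bits; the two directions differ.

D_KL(P||Q) = Σ P(x) log₂(P(x)/Q(x))

Computing term by term:
  P(1)·log₂(P(1)/Q(1)) = 0.0518·log₂(0.0518/0.2) = -0.10096
  P(2)·log₂(P(2)/Q(2)) = 0.3909·log₂(0.3909/0.2) = 0.37792
  P(3)·log₂(P(3)/Q(3)) = 0.0972·log₂(0.0972/0.2) = -0.10118
  P(4)·log₂(P(4)/Q(4)) = 0.1877·log₂(0.1877/0.2) = -0.01719
  P(5)·log₂(P(5)/Q(5)) = 0.2724·log₂(0.2724/0.2) = 0.12142

D_KL(P||Q) = -0.10096 + 0.37792 - 0.10118 - 0.01719 + 0.12142 = 0.28001 ≈ 0.2800 bits

D_KL(Q||P) = Σ Q(x) log₂(Q(x)/P(x))

Computing term by term:
  Q(1)·log₂(Q(1)/P(1)) = 0.2·log₂(0.2/0.0518) = 0.38980
  Q(2)·log₂(Q(2)/P(2)) = 0.2·log₂(0.2/0.3909) = -0.19336
  Q(3)·log₂(Q(3)/P(3)) = 0.2·log₂(0.2/0.0972) = 0.20819
  Q(4)·log₂(Q(4)/P(4)) = 0.2·log₂(0.2/0.1877) = 0.01831
  Q(5)·log₂(Q(5)/P(5)) = 0.2·log₂(0.2/0.2724) = -0.08915

D_KL(Q||P) = 0.38980 - 0.19336 + 0.20819 + 0.01831 - 0.08915 = 0.33379 ≈ 0.3338 bits

These are NOT equal (difference: 0.0538 bits). KL divergence is asymmetric: D_KL(P||Q) ≠ D_KL(Q||P) in general.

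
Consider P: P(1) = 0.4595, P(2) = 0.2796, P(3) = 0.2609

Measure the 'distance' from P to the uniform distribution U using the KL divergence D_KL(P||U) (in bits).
0.0497 bits

U(i) = 1/3 for all i

D_KL(P||U) = Σ P(x) log₂(P(x) / (1/3))
           = Σ P(x) log₂(P(x)) + log₂(3)
           = log₂(3) - H(P)

H(P) = -Σ P(x) log₂(P(x)):
  -P(1)·log₂(P(1)) = -(0.4595)·log₂(0.4595) = 0.51550
  -P(2)·log₂(P(2)) = -(0.2796)·log₂(0.2796) = 0.51406
  -P(3)·log₂(P(3)) = -(0.2609)·log₂(0.2609) = 0.50574
H(P) = 0.51550 + 0.51406 + 0.50574 = 1.53530 bits

log₂(3) = 1.58496 bits

D_KL(P||U) = 1.58496 - 1.53530 = 0.04966 ≈ 0.0497 bits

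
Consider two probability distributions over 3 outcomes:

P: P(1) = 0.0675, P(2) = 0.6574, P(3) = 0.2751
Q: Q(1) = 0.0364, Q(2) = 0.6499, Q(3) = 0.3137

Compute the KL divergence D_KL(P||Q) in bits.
0.0189 bits

D_KL(P||Q) = Σ P(x) log₂(P(x)/Q(x))

Computing term by term:
  P(1)·log₂(P(1)/Q(1)) = 0.0675·log₂(0.0675/0.0364) = 0.06014
  P(2)·log₂(P(2)/Q(2)) = 0.6574·log₂(0.6574/0.6499) = 0.01088
  P(3)·log₂(P(3)/Q(3)) = 0.2751·log₂(0.2751/0.3137) = -0.05211

D_KL(P||Q) = 0.06014 + 0.01088 - 0.05211 = 0.01891 ≈ 0.0189 bits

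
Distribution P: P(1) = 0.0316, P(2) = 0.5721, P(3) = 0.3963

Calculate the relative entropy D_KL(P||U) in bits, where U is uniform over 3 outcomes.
0.4374 bits

U(i) = 1/3 for all i

D_KL(P||U) = Σ P(x) log₂(P(x) / (1/3))
           = Σ P(x) log₂(P(x)) + log₂(3)
           = log₂(3) - H(P)

H(P) = -Σ P(x) log₂(P(x)):
  -P(1)·log₂(P(1)) = -(0.0316)·log₂(0.0316) = 0.15749
  -P(2)·log₂(P(2)) = -(0.5721)·log₂(0.5721) = 0.46092
  -P(3)·log₂(P(3)) = -(0.3963)·log₂(0.3963) = 0.52919
H(P) = 0.15749 + 0.46092 + 0.52919 = 1.14760 bits

log₂(3) = 1.58496 bits

D_KL(P||U) = 1.58496 - 1.14760 = 0.43736 ≈ 0.4374 bits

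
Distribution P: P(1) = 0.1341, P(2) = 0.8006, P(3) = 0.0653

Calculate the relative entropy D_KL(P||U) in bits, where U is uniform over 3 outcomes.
0.6823 bits

U(i) = 1/3 for all i

D_KL(P||U) = Σ P(x) log₂(P(x) / (1/3))
           = Σ P(x) log₂(P(x)) + log₂(3)
           = log₂(3) - H(P)

H(P) = -Σ P(x) log₂(P(x)):
  -P(1)·log₂(P(1)) = -(0.1341)·log₂(0.1341) = 0.38870
  -P(2)·log₂(P(2)) = -(0.8006)·log₂(0.8006) = 0.25687
  -P(3)·log₂(P(3)) = -(0.0653)·log₂(0.0653) = 0.25707
H(P) = 0.38870 + 0.25687 + 0.25707 = 0.90264 bits

log₂(3) = 1.58496 bits

D_KL(P||U) = 1.58496 - 0.90264 = 0.68232 ≈ 0.6823 bits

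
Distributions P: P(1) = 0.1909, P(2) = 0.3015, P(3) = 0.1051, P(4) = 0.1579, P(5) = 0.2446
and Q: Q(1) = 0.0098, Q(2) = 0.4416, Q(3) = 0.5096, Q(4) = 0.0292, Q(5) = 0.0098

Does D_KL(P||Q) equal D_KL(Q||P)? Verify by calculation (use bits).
D_KL(P||Q) = 1.9322 bits, D_KL(Q||P) = 1.2452 bits. No — D_KL(P||Q) ≠ D_KL(Q||P) for this pair.

D_KL(P||Q) = Σ P(x) log₂(P(x)/Q(x))

Computing term by term:
  P(1)·log₂(P(1)/Q(1)) = 0.1909·log₂(0.1909/0.0098) = 0.81779
  P(2)·log₂(P(2)/Q(2)) = 0.3015·log₂(0.3015/0.4416) = -0.16600
  P(3)·log₂(P(3)/Q(3)) = 0.1051·log₂(0.1051/0.5096) = -0.23938
  P(4)·log₂(P(4)/Q(4)) = 0.1579·log₂(0.1579/0.0292) = 0.38448
  P(5)·log₂(P(5)/Q(5)) = 0.2446·log₂(0.2446/0.0098) = 1.13531

D_KL(P||Q) = 0.81779 - 0.16600 - 0.23938 + 0.38448 + 1.13531 = 1.93220 ≈ 1.9322 bits

D_KL(Q||P) = Σ Q(x) log₂(Q(x)/P(x))

Computing term by term:
  Q(1)·log₂(Q(1)/P(1)) = 0.0098·log₂(0.0098/0.1909) = -0.04198
  Q(2)·log₂(Q(2)/P(2)) = 0.4416·log₂(0.4416/0.3015) = 0.24314
  Q(3)·log₂(Q(3)/P(3)) = 0.5096·log₂(0.5096/0.1051) = 1.16067
  Q(4)·log₂(Q(4)/P(4)) = 0.0292·log₂(0.0292/0.1579) = -0.07110
  Q(5)·log₂(Q(5)/P(5)) = 0.0098·log₂(0.0098/0.2446) = -0.04549

D_KL(Q||P) = -0.04198 + 0.24314 + 1.16067 - 0.07110 - 0.04549 = 1.24524 ≈ 1.2452 bits

These are NOT equal (difference: 0.6870 bits). KL divergence is asymmetric: D_KL(P||Q) ≠ D_KL(Q||P) in general.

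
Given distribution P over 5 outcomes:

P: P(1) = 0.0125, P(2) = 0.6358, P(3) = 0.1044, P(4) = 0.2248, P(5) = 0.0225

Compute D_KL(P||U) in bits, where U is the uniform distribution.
0.8800 bits

U(i) = 1/5 for all i

D_KL(P||U) = Σ P(x) log₂(P(x) / (1/5))
           = Σ P(x) log₂(P(x)) + log₂(5)
           = log₂(5) - H(P)

H(P) = -Σ P(x) log₂(P(x)):
  -P(1)·log₂(P(1)) = -(0.0125)·log₂(0.0125) = 0.07902
  -P(2)·log₂(P(2)) = -(0.6358)·log₂(0.6358) = 0.41540
  -P(3)·log₂(P(3)) = -(0.1044)·log₂(0.1044) = 0.34032
  -P(4)·log₂(P(4)) = -(0.2248)·log₂(0.2248) = 0.48406
  -P(5)·log₂(P(5)) = -(0.0225)·log₂(0.0225) = 0.12316
H(P) = 0.07902 + 0.41540 + 0.34032 + 0.48406 + 0.12316 = 1.44196 bits

log₂(5) = 2.32193 bits

D_KL(P||U) = 2.32193 - 1.44196 = 0.87997 ≈ 0.8800 bits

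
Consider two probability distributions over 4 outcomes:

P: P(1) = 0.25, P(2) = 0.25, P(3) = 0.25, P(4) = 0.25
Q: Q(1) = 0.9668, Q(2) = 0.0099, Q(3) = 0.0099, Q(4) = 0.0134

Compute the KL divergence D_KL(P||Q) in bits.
2.8968 bits

D_KL(P||Q) = Σ P(x) log₂(P(x)/Q(x))

Computing term by term:
  P(1)·log₂(P(1)/Q(1)) = 0.25·log₂(0.25/0.9668) = -0.48782
  P(2)·log₂(P(2)/Q(2)) = 0.25·log₂(0.25/0.0099) = 1.16459
  P(3)·log₂(P(3)/Q(3)) = 0.25·log₂(0.25/0.0099) = 1.16459
  P(4)·log₂(P(4)/Q(4)) = 0.25·log₂(0.25/0.0134) = 1.05541

D_KL(P||Q) = -0.48782 + 1.16459 + 1.16459 + 1.05541 = 2.89677 ≈ 2.8968 bits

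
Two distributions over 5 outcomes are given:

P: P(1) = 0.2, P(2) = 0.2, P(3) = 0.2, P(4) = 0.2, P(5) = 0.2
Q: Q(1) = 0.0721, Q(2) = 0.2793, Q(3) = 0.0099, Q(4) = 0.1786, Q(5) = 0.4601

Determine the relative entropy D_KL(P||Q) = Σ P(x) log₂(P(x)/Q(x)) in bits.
0.8576 bits

D_KL(P||Q) = Σ P(x) log₂(P(x)/Q(x))

Computing term by term:
  P(1)·log₂(P(1)/Q(1)) = 0.2·log₂(0.2/0.0721) = 0.29439
  P(2)·log₂(P(2)/Q(2)) = 0.2·log₂(0.2/0.2793) = -0.09636
  P(3)·log₂(P(3)/Q(3)) = 0.2·log₂(0.2/0.0099) = 0.86729
  P(4)·log₂(P(4)/Q(4)) = 0.2·log₂(0.2/0.1786) = 0.03265
  P(5)·log₂(P(5)/Q(5)) = 0.2·log₂(0.2/0.4601) = -0.24039

D_KL(P||Q) = 0.29439 - 0.09636 + 0.86729 + 0.03265 - 0.24039 = 0.85758 ≈ 0.8576 bits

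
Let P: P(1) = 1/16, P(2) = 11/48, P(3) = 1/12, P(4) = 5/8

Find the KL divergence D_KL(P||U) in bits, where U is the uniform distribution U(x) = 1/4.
0.5404 bits

U(i) = 1/4 for all i

D_KL(P||U) = Σ P(x) log₂(P(x) / (1/4))
           = Σ P(x) log₂(P(x)) + log₂(4)
           = log₂(4) - H(P)

H(P) = -Σ P(x) log₂(P(x)):
  -P(1)·log₂(P(1)) = -(1/16)·log₂(1/16) = 0.25000
  -P(2)·log₂(P(2)) = -(11/48)·log₂(11/48) = 0.48710
  -P(3)·log₂(P(3)) = -(1/12)·log₂(1/12) = 0.29875
  -P(4)·log₂(P(4)) = -(5/8)·log₂(5/8) = 0.42379
H(P) = 0.25000 + 0.48710 + 0.29875 + 0.42379 = 1.45964 bits

log₂(4) = 2.00000 bits

D_KL(P||U) = 2.00000 - 1.45964 = 0.54036 ≈ 0.5404 bits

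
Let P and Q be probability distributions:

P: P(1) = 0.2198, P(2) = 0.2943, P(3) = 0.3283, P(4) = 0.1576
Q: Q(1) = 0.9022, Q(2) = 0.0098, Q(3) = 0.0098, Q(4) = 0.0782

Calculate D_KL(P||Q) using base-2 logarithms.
2.8193 bits

D_KL(P||Q) = Σ P(x) log₂(P(x)/Q(x))

Computing term by term:
  P(1)·log₂(P(1)/Q(1)) = 0.2198·log₂(0.2198/0.9022) = -0.44779
  P(2)·log₂(P(2)/Q(2)) = 0.2943·log₂(0.2943/0.0098) = 1.44453
  P(3)·log₂(P(3)/Q(3)) = 0.3283·log₂(0.3283/0.0098) = 1.66320
  P(4)·log₂(P(4)/Q(4)) = 0.1576·log₂(0.1576/0.0782) = 0.15934

D_KL(P||Q) = -0.44779 + 1.44453 + 1.66320 + 0.15934 = 2.81928 ≈ 2.8193 bits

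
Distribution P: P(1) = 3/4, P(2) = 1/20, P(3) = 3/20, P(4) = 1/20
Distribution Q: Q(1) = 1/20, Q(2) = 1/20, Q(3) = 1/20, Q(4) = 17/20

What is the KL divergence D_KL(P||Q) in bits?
2.9635 bits

D_KL(P||Q) = Σ P(x) log₂(P(x)/Q(x))

Computing term by term:
  P(1)·log₂(P(1)/Q(1)) = (3/4)·log₂((3/4)/(1/20)) = 2.93017
  P(2)·log₂(P(2)/Q(2)) = (1/20)·log₂((1/20)/(1/20)) = 0.00000
  P(3)·log₂(P(3)/Q(3)) = (3/20)·log₂((3/20)/(1/20)) = 0.23774
  P(4)·log₂(P(4)/Q(4)) = (1/20)·log₂((1/20)/(17/20)) = -0.20437

D_KL(P||Q) = 2.93017 + 0.00000 + 0.23774 - 0.20437 = 2.96354 ≈ 2.9635 bits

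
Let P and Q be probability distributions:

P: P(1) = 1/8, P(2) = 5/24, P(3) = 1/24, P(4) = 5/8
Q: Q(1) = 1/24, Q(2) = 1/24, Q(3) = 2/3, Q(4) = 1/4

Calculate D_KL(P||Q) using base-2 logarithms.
1.3414 bits

D_KL(P||Q) = Σ P(x) log₂(P(x)/Q(x))

Computing term by term:
  P(1)·log₂(P(1)/Q(1)) = (1/8)·log₂((1/8)/(1/24)) = 0.19812
  P(2)·log₂(P(2)/Q(2)) = (5/24)·log₂((5/24)/(1/24)) = 0.48374
  P(3)·log₂(P(3)/Q(3)) = (1/24)·log₂((1/24)/(2/3)) = -0.16667
  P(4)·log₂(P(4)/Q(4)) = (5/8)·log₂((5/8)/(1/4)) = 0.82621

D_KL(P||Q) = 0.19812 + 0.48374 - 0.16667 + 0.82621 = 1.34140 ≈ 1.3414 bits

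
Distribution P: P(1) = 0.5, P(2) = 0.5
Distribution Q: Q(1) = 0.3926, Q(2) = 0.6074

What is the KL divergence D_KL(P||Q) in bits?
0.0341 bits

D_KL(P||Q) = Σ P(x) log₂(P(x)/Q(x))

Computing term by term:
  P(1)·log₂(P(1)/Q(1)) = 0.5·log₂(0.5/0.3926) = 0.17443
  P(2)·log₂(P(2)/Q(2)) = 0.5·log₂(0.5/0.6074) = -0.14036

D_KL(P||Q) = 0.17443 - 0.14036 = 0.03407 ≈ 0.0341 bits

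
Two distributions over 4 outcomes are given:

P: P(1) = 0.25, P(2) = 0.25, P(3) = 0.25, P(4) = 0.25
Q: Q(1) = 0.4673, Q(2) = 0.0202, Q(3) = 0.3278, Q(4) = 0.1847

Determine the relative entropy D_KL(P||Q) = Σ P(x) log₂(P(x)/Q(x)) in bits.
0.6932 bits

D_KL(P||Q) = Σ P(x) log₂(P(x)/Q(x))

Computing term by term:
  P(1)·log₂(P(1)/Q(1)) = 0.25·log₂(0.25/0.4673) = -0.22561
  P(2)·log₂(P(2)/Q(2)) = 0.25·log₂(0.25/0.0202) = 0.90738
  P(3)·log₂(P(3)/Q(3)) = 0.25·log₂(0.25/0.3278) = -0.09772
  P(4)·log₂(P(4)/Q(4)) = 0.25·log₂(0.25/0.1847) = 0.10919

D_KL(P||Q) = -0.22561 + 0.90738 - 0.09772 + 0.10919 = 0.69324 ≈ 0.6932 bits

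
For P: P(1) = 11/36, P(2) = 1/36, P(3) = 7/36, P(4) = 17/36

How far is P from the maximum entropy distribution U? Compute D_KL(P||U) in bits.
0.3632 bits

U(i) = 1/4 for all i

D_KL(P||U) = Σ P(x) log₂(P(x) / (1/4))
           = Σ P(x) log₂(P(x)) + log₂(4)
           = log₂(4) - H(P)

H(P) = -Σ P(x) log₂(P(x)):
  -P(1)·log₂(P(1)) = -(11/36)·log₂(11/36) = 0.52265
  -P(2)·log₂(P(2)) = -(1/36)·log₂(1/36) = 0.14361
  -P(3)·log₂(P(3)) = -(7/36)·log₂(7/36) = 0.45939
  -P(4)·log₂(P(4)) = -(17/36)·log₂(17/36) = 0.51116
H(P) = 0.52265 + 0.14361 + 0.45939 + 0.51116 = 1.63681 bits

log₂(4) = 2.00000 bits

D_KL(P||U) = 2.00000 - 1.63681 = 0.36319 ≈ 0.3632 bits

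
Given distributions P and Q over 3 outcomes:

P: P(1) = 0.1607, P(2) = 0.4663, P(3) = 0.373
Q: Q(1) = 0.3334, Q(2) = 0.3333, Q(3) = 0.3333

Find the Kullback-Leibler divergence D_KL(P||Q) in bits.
0.1173 bits

D_KL(P||Q) = Σ P(x) log₂(P(x)/Q(x))

Computing term by term:
  P(1)·log₂(P(1)/Q(1)) = 0.1607·log₂(0.1607/0.3334) = -0.16920
  P(2)·log₂(P(2)/Q(2)) = 0.4663·log₂(0.4663/0.3333) = 0.22589
  P(3)·log₂(P(3)/Q(3)) = 0.373·log₂(0.373/0.3333) = 0.06056

D_KL(P||Q) = -0.16920 + 0.22589 + 0.06056 = 0.11725 ≈ 0.1173 bits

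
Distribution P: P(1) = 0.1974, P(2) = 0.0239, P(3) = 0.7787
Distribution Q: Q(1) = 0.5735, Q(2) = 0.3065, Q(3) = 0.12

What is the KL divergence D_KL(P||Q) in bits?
1.7093 bits

D_KL(P||Q) = Σ P(x) log₂(P(x)/Q(x))

Computing term by term:
  P(1)·log₂(P(1)/Q(1)) = 0.1974·log₂(0.1974/0.5735) = -0.30373
  P(2)·log₂(P(2)/Q(2)) = 0.0239·log₂(0.0239/0.3065) = -0.08797
  P(3)·log₂(P(3)/Q(3)) = 0.7787·log₂(0.7787/0.12) = 2.10096

D_KL(P||Q) = -0.30373 - 0.08797 + 2.10096 = 1.70926 ≈ 1.7093 bits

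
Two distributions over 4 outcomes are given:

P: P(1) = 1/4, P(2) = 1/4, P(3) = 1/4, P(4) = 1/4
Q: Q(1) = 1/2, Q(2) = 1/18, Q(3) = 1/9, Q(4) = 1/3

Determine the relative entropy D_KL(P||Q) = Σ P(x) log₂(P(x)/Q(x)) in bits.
0.4812 bits

D_KL(P||Q) = Σ P(x) log₂(P(x)/Q(x))

Computing term by term:
  P(1)·log₂(P(1)/Q(1)) = (1/4)·log₂((1/4)/(1/2)) = -0.25000
  P(2)·log₂(P(2)/Q(2)) = (1/4)·log₂((1/4)/(1/18)) = 0.54248
  P(3)·log₂(P(3)/Q(3)) = (1/4)·log₂((1/4)/(1/9)) = 0.29248
  P(4)·log₂(P(4)/Q(4)) = (1/4)·log₂((1/4)/(1/3)) = -0.10376

D_KL(P||Q) = -0.25000 + 0.54248 + 0.29248 - 0.10376 = 0.48120 ≈ 0.4812 bits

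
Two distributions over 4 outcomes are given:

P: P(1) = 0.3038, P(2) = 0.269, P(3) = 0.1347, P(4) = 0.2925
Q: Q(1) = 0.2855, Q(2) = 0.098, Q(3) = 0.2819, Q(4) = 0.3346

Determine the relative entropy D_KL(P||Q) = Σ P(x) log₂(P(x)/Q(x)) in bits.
0.2188 bits

D_KL(P||Q) = Σ P(x) log₂(P(x)/Q(x))

Computing term by term:
  P(1)·log₂(P(1)/Q(1)) = 0.3038·log₂(0.3038/0.2855) = 0.02723
  P(2)·log₂(P(2)/Q(2)) = 0.269·log₂(0.269/0.098) = 0.39187
  P(3)·log₂(P(3)/Q(3)) = 0.1347·log₂(0.1347/0.2819) = -0.14351
  P(4)·log₂(P(4)/Q(4)) = 0.2925·log₂(0.2925/0.3346) = -0.05675

D_KL(P||Q) = 0.02723 + 0.39187 - 0.14351 - 0.05675 = 0.21884 ≈ 0.2188 bits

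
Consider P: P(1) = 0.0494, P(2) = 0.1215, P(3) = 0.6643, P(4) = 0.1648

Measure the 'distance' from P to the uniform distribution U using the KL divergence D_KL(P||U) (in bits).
0.5955 bits

U(i) = 1/4 for all i

D_KL(P||U) = Σ P(x) log₂(P(x) / (1/4))
           = Σ P(x) log₂(P(x)) + log₂(4)
           = log₂(4) - H(P)

H(P) = -Σ P(x) log₂(P(x)):
  -P(1)·log₂(P(1)) = -(0.0494)·log₂(0.0494) = 0.21436
  -P(2)·log₂(P(2)) = -(0.1215)·log₂(0.1215) = 0.36948
  -P(3)·log₂(P(3)) = -(0.6643)·log₂(0.6643) = 0.39200
  -P(4)·log₂(P(4)) = -(0.1648)·log₂(0.1648) = 0.42868
H(P) = 0.21436 + 0.36948 + 0.39200 + 0.42868 = 1.40452 bits

log₂(4) = 2.00000 bits

D_KL(P||U) = 2.00000 - 1.40452 = 0.59548 ≈ 0.5955 bits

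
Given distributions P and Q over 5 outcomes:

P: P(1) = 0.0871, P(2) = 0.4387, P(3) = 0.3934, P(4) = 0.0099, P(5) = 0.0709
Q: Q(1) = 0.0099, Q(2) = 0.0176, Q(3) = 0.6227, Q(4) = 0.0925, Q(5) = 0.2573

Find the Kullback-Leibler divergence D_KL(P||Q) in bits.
1.8842 bits

D_KL(P||Q) = Σ P(x) log₂(P(x)/Q(x))

Computing term by term:
  P(1)·log₂(P(1)/Q(1)) = 0.0871·log₂(0.0871/0.0099) = 0.27325
  P(2)·log₂(P(2)/Q(2)) = 0.4387·log₂(0.4387/0.0176) = 2.03539
  P(3)·log₂(P(3)/Q(3)) = 0.3934·log₂(0.3934/0.6227) = -0.26064
  P(4)·log₂(P(4)/Q(4)) = 0.0099·log₂(0.0099/0.0925) = -0.03192
  P(5)·log₂(P(5)/Q(5)) = 0.0709·log₂(0.0709/0.2573) = -0.13185

D_KL(P||Q) = 0.27325 + 2.03539 - 0.26064 - 0.03192 - 0.13185 = 1.88423 ≈ 1.8842 bits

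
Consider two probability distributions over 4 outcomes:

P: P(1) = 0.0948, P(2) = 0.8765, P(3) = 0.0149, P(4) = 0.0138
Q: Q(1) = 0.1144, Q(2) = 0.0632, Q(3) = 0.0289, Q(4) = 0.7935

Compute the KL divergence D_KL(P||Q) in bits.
3.2046 bits

D_KL(P||Q) = Σ P(x) log₂(P(x)/Q(x))

Computing term by term:
  P(1)·log₂(P(1)/Q(1)) = 0.0948·log₂(0.0948/0.1144) = -0.02570
  P(2)·log₂(P(2)/Q(2)) = 0.8765·log₂(0.8765/0.0632) = 3.32523
  P(3)·log₂(P(3)/Q(3)) = 0.0149·log₂(0.0149/0.0289) = -0.01424
  P(4)·log₂(P(4)/Q(4)) = 0.0138·log₂(0.0138/0.7935) = -0.08067

D_KL(P||Q) = -0.02570 + 3.32523 - 0.01424 - 0.08067 = 3.20462 ≈ 3.2046 bits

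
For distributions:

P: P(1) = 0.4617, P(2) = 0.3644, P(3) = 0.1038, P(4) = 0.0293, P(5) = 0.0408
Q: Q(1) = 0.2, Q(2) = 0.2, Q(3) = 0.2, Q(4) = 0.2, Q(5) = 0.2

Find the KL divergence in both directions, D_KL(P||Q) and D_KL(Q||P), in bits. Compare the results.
D_KL(P||Q) = 0.5997 bits, D_KL(Q||P) = 0.7876 bits. D_KL(Q||P) is larger than D_KL(P||Q) by 0.1879 bits; the two directions differ.

D_KL(P||Q) = Σ P(x) log₂(P(x)/Q(x))

Computing term by term:
  P(1)·log₂(P(1)/Q(1)) = 0.4617·log₂(0.4617/0.2) = 0.55725
  P(2)·log₂(P(2)/Q(2)) = 0.3644·log₂(0.3644/0.2) = 0.31540
  P(3)·log₂(P(3)/Q(3)) = 0.1038·log₂(0.1038/0.2) = -0.09821
  P(4)·log₂(P(4)/Q(4)) = 0.0293·log₂(0.0293/0.2) = -0.08119
  P(5)·log₂(P(5)/Q(5)) = 0.0408·log₂(0.0408/0.2) = -0.09357

D_KL(P||Q) = 0.55725 + 0.31540 - 0.09821 - 0.08119 - 0.09357 = 0.59968 ≈ 0.5997 bits

D_KL(Q||P) = Σ Q(x) log₂(Q(x)/P(x))

Computing term by term:
  Q(1)·log₂(Q(1)/P(1)) = 0.2·log₂(0.2/0.4617) = -0.24139
  Q(2)·log₂(Q(2)/P(2)) = 0.2·log₂(0.2/0.3644) = -0.17310
  Q(3)·log₂(Q(3)/P(3)) = 0.2·log₂(0.2/0.1038) = 0.18924
  Q(4)·log₂(Q(4)/P(4)) = 0.2·log₂(0.2/0.0293) = 0.55421
  Q(5)·log₂(Q(5)/P(5)) = 0.2·log₂(0.2/0.0408) = 0.45867

D_KL(Q||P) = -0.24139 - 0.17310 + 0.18924 + 0.55421 + 0.45867 = 0.78763 ≈ 0.7876 bits

These are NOT equal (difference: 0.1879 bits). KL divergence is asymmetric: D_KL(P||Q) ≠ D_KL(Q||P) in general.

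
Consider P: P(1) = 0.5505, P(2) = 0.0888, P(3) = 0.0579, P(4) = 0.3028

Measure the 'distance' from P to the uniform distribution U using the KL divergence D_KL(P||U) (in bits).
0.4558 bits

U(i) = 1/4 for all i

D_KL(P||U) = Σ P(x) log₂(P(x) / (1/4))
           = Σ P(x) log₂(P(x)) + log₂(4)
           = log₂(4) - H(P)

H(P) = -Σ P(x) log₂(P(x)):
  -P(1)·log₂(P(1)) = -(0.5505)·log₂(0.5505) = 0.47408
  -P(2)·log₂(P(2)) = -(0.0888)·log₂(0.0888) = 0.31020
  -P(3)·log₂(P(3)) = -(0.0579)·log₂(0.0579) = 0.23799
  -P(4)·log₂(P(4)) = -(0.3028)·log₂(0.3028) = 0.52189
H(P) = 0.47408 + 0.31020 + 0.23799 + 0.52189 = 1.54416 bits

log₂(4) = 2.00000 bits

D_KL(P||U) = 2.00000 - 1.54416 = 0.45584 ≈ 0.4558 bits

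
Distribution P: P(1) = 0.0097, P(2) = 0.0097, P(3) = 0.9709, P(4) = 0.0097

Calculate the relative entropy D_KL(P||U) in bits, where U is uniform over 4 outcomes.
1.7640 bits

U(i) = 1/4 for all i

D_KL(P||U) = Σ P(x) log₂(P(x) / (1/4))
           = Σ P(x) log₂(P(x)) + log₂(4)
           = log₂(4) - H(P)

H(P) = -Σ P(x) log₂(P(x)):
  -P(1)·log₂(P(1)) = -(0.0097)·log₂(0.0097) = 0.06487
  -P(2)·log₂(P(2)) = -(0.0097)·log₂(0.0097) = 0.06487
  -P(3)·log₂(P(3)) = -(0.9709)·log₂(0.9709) = 0.04137
  -P(4)·log₂(P(4)) = -(0.0097)·log₂(0.0097) = 0.06487
H(P) = 0.06487 + 0.06487 + 0.04137 + 0.06487 = 0.23598 bits

log₂(4) = 2.00000 bits

D_KL(P||U) = 2.00000 - 0.23598 = 1.76402 ≈ 1.7640 bits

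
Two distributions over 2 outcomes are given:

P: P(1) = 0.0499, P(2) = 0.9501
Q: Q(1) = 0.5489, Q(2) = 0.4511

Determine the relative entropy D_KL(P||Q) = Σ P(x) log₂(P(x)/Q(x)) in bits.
0.8484 bits

D_KL(P||Q) = Σ P(x) log₂(P(x)/Q(x))

Computing term by term:
  P(1)·log₂(P(1)/Q(1)) = 0.0499·log₂(0.0499/0.5489) = -0.17263
  P(2)·log₂(P(2)/Q(2)) = 0.9501·log₂(0.9501/0.4511) = 1.02101

D_KL(P||Q) = -0.17263 + 1.02101 = 0.84838 ≈ 0.8484 bits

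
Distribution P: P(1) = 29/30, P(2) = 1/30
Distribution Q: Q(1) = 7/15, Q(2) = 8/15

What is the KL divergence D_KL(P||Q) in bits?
0.8823 bits

D_KL(P||Q) = Σ P(x) log₂(P(x)/Q(x))

Computing term by term:
  P(1)·log₂(P(1)/Q(1)) = (29/30)·log₂((29/30)/(7/15)) = 1.01561
  P(2)·log₂(P(2)/Q(2)) = (1/30)·log₂((1/30)/(8/15)) = -0.13333

D_KL(P||Q) = 1.01561 - 0.13333 = 0.88228 ≈ 0.8823 bits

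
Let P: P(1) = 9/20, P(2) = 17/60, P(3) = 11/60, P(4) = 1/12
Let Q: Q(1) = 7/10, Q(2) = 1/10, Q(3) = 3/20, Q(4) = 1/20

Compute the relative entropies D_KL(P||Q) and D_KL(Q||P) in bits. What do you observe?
D_KL(P||Q) = 0.2534 bits, D_KL(Q||P) = 0.2157 bits. The two directions give different values (D_KL(P||Q) exceeds D_KL(Q||P) by 0.0377 bits): KL divergence is asymmetric.

D_KL(P||Q) = Σ P(x) log₂(P(x)/Q(x))

Computing term by term:
  P(1)·log₂(P(1)/Q(1)) = (9/20)·log₂((9/20)/(7/10)) = -0.28684
  P(2)·log₂(P(2)/Q(2)) = (17/60)·log₂((17/60)/(1/10)) = 0.42571
  P(3)·log₂(P(3)/Q(3)) = (11/60)·log₂((11/60)/(3/20)) = 0.05308
  P(4)·log₂(P(4)/Q(4)) = (1/12)·log₂((1/12)/(1/20)) = 0.06141

D_KL(P||Q) = -0.28684 + 0.42571 + 0.05308 + 0.06141 = 0.25336 ≈ 0.2534 bits

D_KL(Q||P) = Σ Q(x) log₂(Q(x)/P(x))

Computing term by term:
  Q(1)·log₂(Q(1)/P(1)) = (7/10)·log₂((7/10)/(9/20)) = 0.44620
  Q(2)·log₂(Q(2)/P(2)) = (1/10)·log₂((1/10)/(17/60)) = -0.15025
  Q(3)·log₂(Q(3)/P(3)) = (3/20)·log₂((3/20)/(11/60)) = -0.04343
  Q(4)·log₂(Q(4)/P(4)) = (1/20)·log₂((1/20)/(1/12)) = -0.03685

D_KL(Q||P) = 0.44620 - 0.15025 - 0.04343 - 0.03685 = 0.21567 ≈ 0.2157 bits

These are NOT equal (difference: 0.0377 bits). KL divergence is asymmetric: D_KL(P||Q) ≠ D_KL(Q||P) in general.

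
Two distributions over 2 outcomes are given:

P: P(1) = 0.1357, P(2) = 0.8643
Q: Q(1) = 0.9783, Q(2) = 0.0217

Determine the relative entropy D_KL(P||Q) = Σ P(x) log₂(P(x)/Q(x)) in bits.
4.2077 bits

D_KL(P||Q) = Σ P(x) log₂(P(x)/Q(x))

Computing term by term:
  P(1)·log₂(P(1)/Q(1)) = 0.1357·log₂(0.1357/0.9783) = -0.38673
  P(2)·log₂(P(2)/Q(2)) = 0.8643·log₂(0.8643/0.0217) = 4.59442

D_KL(P||Q) = -0.38673 + 4.59442 = 4.20769 ≈ 4.2077 bits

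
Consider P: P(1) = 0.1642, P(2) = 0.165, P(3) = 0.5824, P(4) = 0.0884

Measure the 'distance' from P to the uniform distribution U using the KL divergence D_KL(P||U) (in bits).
0.3795 bits

U(i) = 1/4 for all i

D_KL(P||U) = Σ P(x) log₂(P(x) / (1/4))
           = Σ P(x) log₂(P(x)) + log₂(4)
           = log₂(4) - H(P)

H(P) = -Σ P(x) log₂(P(x)):
  -P(1)·log₂(P(1)) = -(0.1642)·log₂(0.1642) = 0.42798
  -P(2)·log₂(P(2)) = -(0.165)·log₂(0.165) = 0.42891
  -P(3)·log₂(P(3)) = -(0.5824)·log₂(0.5824) = 0.45422
  -P(4)·log₂(P(4)) = -(0.0884)·log₂(0.0884) = 0.30938
H(P) = 0.42798 + 0.42891 + 0.45422 + 0.30938 = 1.62049 bits

log₂(4) = 2.00000 bits

D_KL(P||U) = 2.00000 - 1.62049 = 0.37951 ≈ 0.3795 bits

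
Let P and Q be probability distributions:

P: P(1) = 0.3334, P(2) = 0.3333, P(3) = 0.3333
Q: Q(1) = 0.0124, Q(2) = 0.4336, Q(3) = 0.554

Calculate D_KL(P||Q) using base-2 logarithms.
1.2124 bits

D_KL(P||Q) = Σ P(x) log₂(P(x)/Q(x))

Computing term by term:
  P(1)·log₂(P(1)/Q(1)) = 0.3334·log₂(0.3334/0.0124) = 1.58326
  P(2)·log₂(P(2)/Q(2)) = 0.3333·log₂(0.3333/0.4336) = -0.12650
  P(3)·log₂(P(3)/Q(3)) = 0.3333·log₂(0.3333/0.554) = -0.24433

D_KL(P||Q) = 1.58326 - 0.12650 - 0.24433 = 1.21243 ≈ 1.2124 bits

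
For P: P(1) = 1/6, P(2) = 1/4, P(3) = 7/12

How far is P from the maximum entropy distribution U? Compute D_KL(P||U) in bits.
0.2005 bits

U(i) = 1/3 for all i

D_KL(P||U) = Σ P(x) log₂(P(x) / (1/3))
           = Σ P(x) log₂(P(x)) + log₂(3)
           = log₂(3) - H(P)

H(P) = -Σ P(x) log₂(P(x)):
  -P(1)·log₂(P(1)) = -(1/6)·log₂(1/6) = 0.43083
  -P(2)·log₂(P(2)) = -(1/4)·log₂(1/4) = 0.50000
  -P(3)·log₂(P(3)) = -(7/12)·log₂(7/12) = 0.45360
H(P) = 0.43083 + 0.50000 + 0.45360 = 1.38443 bits

log₂(3) = 1.58496 bits

D_KL(P||U) = 1.58496 - 1.38443 = 0.20053 ≈ 0.2005 bits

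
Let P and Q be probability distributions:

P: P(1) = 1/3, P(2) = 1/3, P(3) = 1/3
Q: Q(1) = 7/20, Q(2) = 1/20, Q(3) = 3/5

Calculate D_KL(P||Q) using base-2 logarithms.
0.6062 bits

D_KL(P||Q) = Σ P(x) log₂(P(x)/Q(x))

Computing term by term:
  P(1)·log₂(P(1)/Q(1)) = (1/3)·log₂((1/3)/(7/20)) = -0.02346
  P(2)·log₂(P(2)/Q(2)) = (1/3)·log₂((1/3)/(1/20)) = 0.91232
  P(3)·log₂(P(3)/Q(3)) = (1/3)·log₂((1/3)/(3/5)) = -0.28267

D_KL(P||Q) = -0.02346 + 0.91232 - 0.28267 = 0.60619 ≈ 0.6062 bits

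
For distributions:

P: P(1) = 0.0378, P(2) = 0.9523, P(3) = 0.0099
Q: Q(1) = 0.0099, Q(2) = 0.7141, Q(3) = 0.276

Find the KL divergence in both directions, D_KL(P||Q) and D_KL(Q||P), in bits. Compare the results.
D_KL(P||Q) = 0.4210 bits, D_KL(Q||P) = 1.0094 bits. D_KL(Q||P) is larger than D_KL(P||Q) by 0.5884 bits; the two directions differ.

D_KL(P||Q) = Σ P(x) log₂(P(x)/Q(x))

Computing term by term:
  P(1)·log₂(P(1)/Q(1)) = 0.0378·log₂(0.0378/0.0099) = 0.07306
  P(2)·log₂(P(2)/Q(2)) = 0.9523·log₂(0.9523/0.7141) = 0.39548
  P(3)·log₂(P(3)/Q(3)) = 0.0099·log₂(0.0099/0.276) = -0.04753

D_KL(P||Q) = 0.07306 + 0.39548 - 0.04753 = 0.42101 ≈ 0.4210 bits

D_KL(Q||P) = Σ Q(x) log₂(Q(x)/P(x))

Computing term by term:
  Q(1)·log₂(Q(1)/P(1)) = 0.0099·log₂(0.0099/0.0378) = -0.01914
  Q(2)·log₂(Q(2)/P(2)) = 0.7141·log₂(0.7141/0.9523) = -0.29656
  Q(3)·log₂(Q(3)/P(3)) = 0.276·log₂(0.276/0.0099) = 1.32510

D_KL(Q||P) = -0.01914 - 0.29656 + 1.32510 = 1.00940 ≈ 1.0094 bits

These are NOT equal (difference: 0.5884 bits). KL divergence is asymmetric: D_KL(P||Q) ≠ D_KL(Q||P) in general.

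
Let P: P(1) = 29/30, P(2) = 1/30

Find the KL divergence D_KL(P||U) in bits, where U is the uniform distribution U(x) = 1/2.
0.7892 bits

U(i) = 1/2 for all i

D_KL(P||U) = Σ P(x) log₂(P(x) / (1/2))
           = Σ P(x) log₂(P(x)) + log₂(2)
           = log₂(2) - H(P)

H(P) = -Σ P(x) log₂(P(x)):
  -P(1)·log₂(P(1)) = -(29/30)·log₂(29/30) = 0.04728
  -P(2)·log₂(P(2)) = -(1/30)·log₂(1/30) = 0.16356
H(P) = 0.04728 + 0.16356 = 0.21084 bits

log₂(2) = 1.00000 bits

D_KL(P||U) = 1.00000 - 0.21084 = 0.78916 ≈ 0.7892 bits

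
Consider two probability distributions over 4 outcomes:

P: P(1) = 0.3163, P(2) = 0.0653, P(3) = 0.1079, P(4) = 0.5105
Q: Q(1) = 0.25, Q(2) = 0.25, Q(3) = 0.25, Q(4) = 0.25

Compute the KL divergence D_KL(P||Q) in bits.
0.3759 bits

D_KL(P||Q) = Σ P(x) log₂(P(x)/Q(x))

Computing term by term:
  P(1)·log₂(P(1)/Q(1)) = 0.3163·log₂(0.3163/0.25) = 0.10734
  P(2)·log₂(P(2)/Q(2)) = 0.0653·log₂(0.0653/0.25) = -0.12647
  P(3)·log₂(P(3)/Q(3)) = 0.1079·log₂(0.1079/0.25) = -0.13080
  P(4)·log₂(P(4)/Q(4)) = 0.5105·log₂(0.5105/0.25) = 0.52581

D_KL(P||Q) = 0.10734 - 0.12647 - 0.13080 + 0.52581 = 0.37588 ≈ 0.3759 bits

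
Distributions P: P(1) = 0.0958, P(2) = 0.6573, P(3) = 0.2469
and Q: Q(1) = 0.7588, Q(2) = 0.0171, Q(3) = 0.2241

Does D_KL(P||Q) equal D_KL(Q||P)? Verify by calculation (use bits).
D_KL(P||Q) = 3.2088 bits, D_KL(Q||P) = 2.1441 bits. No — D_KL(P||Q) ≠ D_KL(Q||P) for this pair.

D_KL(P||Q) = Σ P(x) log₂(P(x)/Q(x))

Computing term by term:
  P(1)·log₂(P(1)/Q(1)) = 0.0958·log₂(0.0958/0.7588) = -0.28602
  P(2)·log₂(P(2)/Q(2)) = 0.6573·log₂(0.6573/0.0171) = 3.46035
  P(3)·log₂(P(3)/Q(3)) = 0.2469·log₂(0.2469/0.2241) = 0.03451

D_KL(P||Q) = -0.28602 + 3.46035 + 0.03451 = 3.20884 ≈ 3.2088 bits

D_KL(Q||P) = Σ Q(x) log₂(Q(x)/P(x))

Computing term by term:
  Q(1)·log₂(Q(1)/P(1)) = 0.7588·log₂(0.7588/0.0958) = 2.26549
  Q(2)·log₂(Q(2)/P(2)) = 0.0171·log₂(0.0171/0.6573) = -0.09002
  Q(3)·log₂(Q(3)/P(3)) = 0.2241·log₂(0.2241/0.2469) = -0.03133

D_KL(Q||P) = 2.26549 - 0.09002 - 0.03133 = 2.14414 ≈ 2.1441 bits

These are NOT equal (difference: 1.0647 bits). KL divergence is asymmetric: D_KL(P||Q) ≠ D_KL(Q||P) in general.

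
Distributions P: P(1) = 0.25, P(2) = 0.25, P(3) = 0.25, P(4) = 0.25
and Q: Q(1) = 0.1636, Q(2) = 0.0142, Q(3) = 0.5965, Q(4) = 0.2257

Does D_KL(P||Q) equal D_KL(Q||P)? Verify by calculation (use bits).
D_KL(P||Q) = 0.9107 bits, D_KL(Q||P) = 0.5562 bits. No — D_KL(P||Q) ≠ D_KL(Q||P) for this pair.

D_KL(P||Q) = Σ P(x) log₂(P(x)/Q(x))

Computing term by term:
  P(1)·log₂(P(1)/Q(1)) = 0.25·log₂(0.25/0.1636) = 0.15294
  P(2)·log₂(P(2)/Q(2)) = 0.25·log₂(0.25/0.0142) = 1.03449
  P(3)·log₂(P(3)/Q(3)) = 0.25·log₂(0.25/0.5965) = -0.31365
  P(4)·log₂(P(4)/Q(4)) = 0.25·log₂(0.25/0.2257) = 0.03688

D_KL(P||Q) = 0.15294 + 1.03449 - 0.31365 + 0.03688 = 0.91066 ≈ 0.9107 bits

D_KL(Q||P) = Σ Q(x) log₂(Q(x)/P(x))

Computing term by term:
  Q(1)·log₂(Q(1)/P(1)) = 0.1636·log₂(0.1636/0.25) = -0.10008
  Q(2)·log₂(Q(2)/P(2)) = 0.0142·log₂(0.0142/0.25) = -0.05876
  Q(3)·log₂(Q(3)/P(3)) = 0.5965·log₂(0.5965/0.25) = 0.74837
  Q(4)·log₂(Q(4)/P(4)) = 0.2257·log₂(0.2257/0.25) = -0.03330

D_KL(Q||P) = -0.10008 - 0.05876 + 0.74837 - 0.03330 = 0.55623 ≈ 0.5562 bits

These are NOT equal (difference: 0.3545 bits). KL divergence is asymmetric: D_KL(P||Q) ≠ D_KL(Q||P) in general.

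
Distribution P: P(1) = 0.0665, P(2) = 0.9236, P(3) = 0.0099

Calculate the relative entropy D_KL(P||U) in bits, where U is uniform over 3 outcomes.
1.1531 bits

U(i) = 1/3 for all i

D_KL(P||U) = Σ P(x) log₂(P(x) / (1/3))
           = Σ P(x) log₂(P(x)) + log₂(3)
           = log₂(3) - H(P)

H(P) = -Σ P(x) log₂(P(x)):
  -P(1)·log₂(P(1)) = -(0.0665)·log₂(0.0665) = 0.26005
  -P(2)·log₂(P(2)) = -(0.9236)·log₂(0.9236) = 0.10590
  -P(3)·log₂(P(3)) = -(0.0099)·log₂(0.0099) = 0.06592
H(P) = 0.26005 + 0.10590 + 0.06592 = 0.43187 bits

log₂(3) = 1.58496 bits

D_KL(P||U) = 1.58496 - 0.43187 = 1.15309 ≈ 1.1531 bits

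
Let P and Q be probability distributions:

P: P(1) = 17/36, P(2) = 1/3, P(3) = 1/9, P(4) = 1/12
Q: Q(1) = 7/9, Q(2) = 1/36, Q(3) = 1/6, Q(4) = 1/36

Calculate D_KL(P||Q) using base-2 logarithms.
0.9221 bits

D_KL(P||Q) = Σ P(x) log₂(P(x)/Q(x))

Computing term by term:
  P(1)·log₂(P(1)/Q(1)) = (17/36)·log₂((17/36)/(7/9)) = -0.33995
  P(2)·log₂(P(2)/Q(2)) = (1/3)·log₂((1/3)/(1/36)) = 1.19499
  P(3)·log₂(P(3)/Q(3)) = (1/9)·log₂((1/9)/(1/6)) = -0.06500
  P(4)·log₂(P(4)/Q(4)) = (1/12)·log₂((1/12)/(1/36)) = 0.13208

D_KL(P||Q) = -0.33995 + 1.19499 - 0.06500 + 0.13208 = 0.92212 ≈ 0.9221 bits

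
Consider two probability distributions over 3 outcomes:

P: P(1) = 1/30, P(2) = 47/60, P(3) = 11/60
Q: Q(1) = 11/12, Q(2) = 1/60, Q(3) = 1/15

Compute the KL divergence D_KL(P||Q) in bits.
4.4593 bits

D_KL(P||Q) = Σ P(x) log₂(P(x)/Q(x))

Computing term by term:
  P(1)·log₂(P(1)/Q(1)) = (1/30)·log₂((1/30)/(11/12)) = -0.15938
  P(2)·log₂(P(2)/Q(2)) = (47/60)·log₂((47/60)/(1/60)) = 4.35109
  P(3)·log₂(P(3)/Q(3)) = (11/60)·log₂((11/60)/(1/15)) = 0.26756

D_KL(P||Q) = -0.15938 + 4.35109 + 0.26756 = 4.45927 ≈ 4.4593 bits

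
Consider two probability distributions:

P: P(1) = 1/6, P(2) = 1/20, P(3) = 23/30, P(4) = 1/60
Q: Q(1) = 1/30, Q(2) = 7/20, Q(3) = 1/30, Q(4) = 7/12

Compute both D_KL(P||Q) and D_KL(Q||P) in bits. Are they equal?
D_KL(P||Q) = 3.6292 bits, D_KL(Q||P) = 3.7465 bits. No, they are not equal.

D_KL(P||Q) = Σ P(x) log₂(P(x)/Q(x))

Computing term by term:
  P(1)·log₂(P(1)/Q(1)) = (1/6)·log₂((1/6)/(1/30)) = 0.38699
  P(2)·log₂(P(2)/Q(2)) = (1/20)·log₂((1/20)/(7/20)) = -0.14037
  P(3)·log₂(P(3)/Q(3)) = (23/30)·log₂((23/30)/(1/30)) = 3.46806
  P(4)·log₂(P(4)/Q(4)) = (1/60)·log₂((1/60)/(7/12)) = -0.08549

D_KL(P||Q) = 0.38699 - 0.14037 + 3.46806 - 0.08549 = 3.62919 ≈ 3.6292 bits

D_KL(Q||P) = Σ Q(x) log₂(Q(x)/P(x))

Computing term by term:
  Q(1)·log₂(Q(1)/P(1)) = (1/30)·log₂((1/30)/(1/6)) = -0.07740
  Q(2)·log₂(Q(2)/P(2)) = (7/20)·log₂((7/20)/(1/20)) = 0.98257
  Q(3)·log₂(Q(3)/P(3)) = (1/30)·log₂((1/30)/(23/30)) = -0.15079
  Q(4)·log₂(Q(4)/P(4)) = (7/12)·log₂((7/12)/(1/60)) = 2.99208

D_KL(Q||P) = -0.07740 + 0.98257 - 0.15079 + 2.99208 = 3.74646 ≈ 3.7465 bits

These are NOT equal (difference: 0.1173 bits). KL divergence is asymmetric: D_KL(P||Q) ≠ D_KL(Q||P) in general.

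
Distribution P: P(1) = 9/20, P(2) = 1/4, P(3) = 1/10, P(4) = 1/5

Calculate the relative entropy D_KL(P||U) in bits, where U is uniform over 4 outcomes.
0.1850 bits

U(i) = 1/4 for all i

D_KL(P||U) = Σ P(x) log₂(P(x) / (1/4))
           = Σ P(x) log₂(P(x)) + log₂(4)
           = log₂(4) - H(P)

H(P) = -Σ P(x) log₂(P(x)):
  -P(1)·log₂(P(1)) = -(9/20)·log₂(9/20) = 0.51840
  -P(2)·log₂(P(2)) = -(1/4)·log₂(1/4) = 0.50000
  -P(3)·log₂(P(3)) = -(1/10)·log₂(1/10) = 0.33219
  -P(4)·log₂(P(4)) = -(1/5)·log₂(1/5) = 0.46439
H(P) = 0.51840 + 0.50000 + 0.33219 + 0.46439 = 1.81498 bits

log₂(4) = 2.00000 bits

D_KL(P||U) = 2.00000 - 1.81498 = 0.18502 ≈ 0.1850 bits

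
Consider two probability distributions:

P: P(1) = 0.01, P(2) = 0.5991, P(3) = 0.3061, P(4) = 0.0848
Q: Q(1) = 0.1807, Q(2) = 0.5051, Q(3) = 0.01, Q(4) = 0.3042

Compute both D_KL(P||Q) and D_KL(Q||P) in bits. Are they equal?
D_KL(P||Q) = 1.4604 bits, D_KL(Q||P) = 1.1414 bits. No, they are not equal.

D_KL(P||Q) = Σ P(x) log₂(P(x)/Q(x))

Computing term by term:
  P(1)·log₂(P(1)/Q(1)) = 0.01·log₂(0.01/0.1807) = -0.04176
  P(2)·log₂(P(2)/Q(2)) = 0.5991·log₂(0.5991/0.5051) = 0.14752
  P(3)·log₂(P(3)/Q(3)) = 0.3061·log₂(0.3061/0.01) = 1.51089
  P(4)·log₂(P(4)/Q(4)) = 0.0848·log₂(0.0848/0.3042) = -0.15628

D_KL(P||Q) = -0.04176 + 0.14752 + 1.51089 - 0.15628 = 1.46037 ≈ 1.4604 bits

D_KL(Q||P) = Σ Q(x) log₂(Q(x)/P(x))

Computing term by term:
  Q(1)·log₂(Q(1)/P(1)) = 0.1807·log₂(0.1807/0.01) = 0.75452
  Q(2)·log₂(Q(2)/P(2)) = 0.5051·log₂(0.5051/0.5991) = -0.12437
  Q(3)·log₂(Q(3)/P(3)) = 0.01·log₂(0.01/0.3061) = -0.04936
  Q(4)·log₂(Q(4)/P(4)) = 0.3042·log₂(0.3042/0.0848) = 0.56061

D_KL(Q||P) = 0.75452 - 0.12437 - 0.04936 + 0.56061 = 1.14140 ≈ 1.1414 bits

These are NOT equal (difference: 0.3190 bits). KL divergence is asymmetric: D_KL(P||Q) ≠ D_KL(Q||P) in general.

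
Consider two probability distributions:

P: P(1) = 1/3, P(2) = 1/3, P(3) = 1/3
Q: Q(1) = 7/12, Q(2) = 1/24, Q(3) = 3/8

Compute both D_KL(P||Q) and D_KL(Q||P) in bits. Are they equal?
D_KL(P||Q) = 0.6742 bits, D_KL(Q||P) = 0.4097 bits. No, they are not equal.

D_KL(P||Q) = Σ P(x) log₂(P(x)/Q(x))

Computing term by term:
  P(1)·log₂(P(1)/Q(1)) = (1/3)·log₂((1/3)/(7/12)) = -0.26912
  P(2)·log₂(P(2)/Q(2)) = (1/3)·log₂((1/3)/(1/24)) = 1.00000
  P(3)·log₂(P(3)/Q(3)) = (1/3)·log₂((1/3)/(3/8)) = -0.05664

D_KL(P||Q) = -0.26912 + 1.00000 - 0.05664 = 0.67424 ≈ 0.6742 bits

D_KL(Q||P) = Σ Q(x) log₂(Q(x)/P(x))

Computing term by term:
  Q(1)·log₂(Q(1)/P(1)) = (7/12)·log₂((7/12)/(1/3)) = 0.47096
  Q(2)·log₂(Q(2)/P(2)) = (1/24)·log₂((1/24)/(1/3)) = -0.12500
  Q(3)·log₂(Q(3)/P(3)) = (3/8)·log₂((3/8)/(1/3)) = 0.06372

D_KL(Q||P) = 0.47096 - 0.12500 + 0.06372 = 0.40968 ≈ 0.4097 bits

These are NOT equal (difference: 0.2645 bits). KL divergence is asymmetric: D_KL(P||Q) ≠ D_KL(Q||P) in general.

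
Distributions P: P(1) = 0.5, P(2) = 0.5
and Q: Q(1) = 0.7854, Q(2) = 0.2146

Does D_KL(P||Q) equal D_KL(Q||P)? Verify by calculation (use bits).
D_KL(P||Q) = 0.2844 bits, D_KL(Q||P) = 0.2498 bits. No — D_KL(P||Q) ≠ D_KL(Q||P) for this pair.

D_KL(P||Q) = Σ P(x) log₂(P(x)/Q(x))

Computing term by term:
  P(1)·log₂(P(1)/Q(1)) = 0.5·log₂(0.5/0.7854) = -0.32575
  P(2)·log₂(P(2)/Q(2)) = 0.5·log₂(0.5/0.2146) = 0.61014

D_KL(P||Q) = -0.32575 + 0.61014 = 0.28439 ≈ 0.2844 bits

D_KL(Q||P) = Σ Q(x) log₂(Q(x)/P(x))

Computing term by term:
  Q(1)·log₂(Q(1)/P(1)) = 0.7854·log₂(0.7854/0.5) = 0.51169
  Q(2)·log₂(Q(2)/P(2)) = 0.2146·log₂(0.2146/0.5) = -0.26187

D_KL(Q||P) = 0.51169 - 0.26187 = 0.24982 ≈ 0.2498 bits

These are NOT equal (difference: 0.0346 bits). KL divergence is asymmetric: D_KL(P||Q) ≠ D_KL(Q||P) in general.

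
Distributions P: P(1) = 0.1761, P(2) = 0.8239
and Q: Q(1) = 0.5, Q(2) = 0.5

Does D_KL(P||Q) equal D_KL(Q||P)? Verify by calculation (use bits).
D_KL(P||Q) = 0.3285 bits, D_KL(Q||P) = 0.3925 bits. No — D_KL(P||Q) ≠ D_KL(Q||P) for this pair.

D_KL(P||Q) = Σ P(x) log₂(P(x)/Q(x))

Computing term by term:
  P(1)·log₂(P(1)/Q(1)) = 0.1761·log₂(0.1761/0.5) = -0.26512
  P(2)·log₂(P(2)/Q(2)) = 0.8239·log₂(0.8239/0.5) = 0.59365

D_KL(P||Q) = -0.26512 + 0.59365 = 0.32853 ≈ 0.3285 bits

D_KL(Q||P) = Σ Q(x) log₂(Q(x)/P(x))

Computing term by term:
  Q(1)·log₂(Q(1)/P(1)) = 0.5·log₂(0.5/0.1761) = 0.75277
  Q(2)·log₂(Q(2)/P(2)) = 0.5·log₂(0.5/0.8239) = -0.36027

D_KL(Q||P) = 0.75277 - 0.36027 = 0.39250 ≈ 0.3925 bits

These are NOT equal (difference: 0.0640 bits). KL divergence is asymmetric: D_KL(P||Q) ≠ D_KL(Q||P) in general.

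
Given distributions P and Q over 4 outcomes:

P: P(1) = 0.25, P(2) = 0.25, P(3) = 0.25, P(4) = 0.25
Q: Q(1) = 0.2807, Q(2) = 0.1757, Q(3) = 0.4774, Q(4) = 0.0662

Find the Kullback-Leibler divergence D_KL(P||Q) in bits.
0.3314 bits

D_KL(P||Q) = Σ P(x) log₂(P(x)/Q(x))

Computing term by term:
  P(1)·log₂(P(1)/Q(1)) = 0.25·log₂(0.25/0.2807) = -0.04178
  P(2)·log₂(P(2)/Q(2)) = 0.25·log₂(0.25/0.1757) = 0.12720
  P(3)·log₂(P(3)/Q(3)) = 0.25·log₂(0.25/0.4774) = -0.23332
  P(4)·log₂(P(4)/Q(4)) = 0.25·log₂(0.25/0.0662) = 0.47926

D_KL(P||Q) = -0.04178 + 0.12720 - 0.23332 + 0.47926 = 0.33136 ≈ 0.3314 bits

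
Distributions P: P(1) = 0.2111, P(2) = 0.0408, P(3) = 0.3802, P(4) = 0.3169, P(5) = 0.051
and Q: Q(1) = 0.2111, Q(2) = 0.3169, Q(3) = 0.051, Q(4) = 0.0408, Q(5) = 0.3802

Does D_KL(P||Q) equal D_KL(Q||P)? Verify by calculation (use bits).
D_KL(P||Q) = 1.7706 bits, D_KL(Q||P) = 1.7706 bits. Yes — for this pair D_KL(P||Q) = D_KL(Q||P).

D_KL(P||Q) = Σ P(x) log₂(P(x)/Q(x))

Computing term by term:
  P(1)·log₂(P(1)/Q(1)) = 0.2111·log₂(0.2111/0.2111) = 0.00000
  P(2)·log₂(P(2)/Q(2)) = 0.0408·log₂(0.0408/0.3169) = -0.12066
  P(3)·log₂(P(3)/Q(3)) = 0.3802·log₂(0.3802/0.051) = 1.10189
  P(4)·log₂(P(4)/Q(4)) = 0.3169·log₂(0.3169/0.0408) = 0.93720
  P(5)·log₂(P(5)/Q(5)) = 0.051·log₂(0.051/0.3802) = -0.14781

D_KL(P||Q) = 0.00000 - 0.12066 + 1.10189 + 0.93720 - 0.14781 = 1.77062 ≈ 1.7706 bits

D_KL(Q||P) = Σ Q(x) log₂(Q(x)/P(x))

Computing term by term:
  Q(1)·log₂(Q(1)/P(1)) = 0.2111·log₂(0.2111/0.2111) = 0.00000
  Q(2)·log₂(Q(2)/P(2)) = 0.3169·log₂(0.3169/0.0408) = 0.93720
  Q(3)·log₂(Q(3)/P(3)) = 0.051·log₂(0.051/0.3802) = -0.14781
  Q(4)·log₂(Q(4)/P(4)) = 0.0408·log₂(0.0408/0.3169) = -0.12066
  Q(5)·log₂(Q(5)/P(5)) = 0.3802·log₂(0.3802/0.051) = 1.10189

D_KL(Q||P) = 0.00000 + 0.93720 - 0.14781 - 0.12066 + 1.10189 = 1.77062 ≈ 1.7706 bits

These ARE equal here. Q is P with outcomes relabeled (Q(2) = P(4), Q(3) = P(5), Q(4) = P(2), Q(5) = P(3)) by a relabeling that is its own inverse, so the two sums contain exactly the same terms in a different order. This is a special case — KL divergence is not symmetric in general: D_KL(P||Q) ≠ D_KL(Q||P) for most P, Q.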